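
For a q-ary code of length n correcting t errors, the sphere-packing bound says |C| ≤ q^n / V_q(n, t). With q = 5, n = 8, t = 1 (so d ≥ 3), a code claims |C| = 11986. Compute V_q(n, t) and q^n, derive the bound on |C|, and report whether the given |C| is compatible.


V_q(n, t) = 33, q^n = 390625, Hamming bound = 11837, |C| = 11986 > bound (violated).

Step 1: Compute V_q(n, t) = Σ_{j=0}^1 C(n, j) (q−1)^j.
  j = 0: C(8,0)·(4)^0 = 1·1 = 1.
  j = 1: C(8,1)·(4)^1 = 8·4 = 32.
  V_q(n, t) = 1 + 32 = 33.
Step 2: q^n = 5^8 = 390625.
Step 3: Hamming bound ⌊q^n / V_q(n,t)⌋ = ⌊390625/33⌋ = 11837.
Step 4: Compare |C| = 11986 to 11837: violated.
The claimed |C| lies above the Hamming bound, so no 5-ary code of length 8 with d ≥ 3 can have 11986 codewords.


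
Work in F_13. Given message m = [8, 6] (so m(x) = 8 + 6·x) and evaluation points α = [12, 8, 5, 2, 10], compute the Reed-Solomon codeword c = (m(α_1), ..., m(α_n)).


c = [2, 4, 12, 7, 3]

Message polynomial: m(x) = 8 + 6·x (mod 13).
For each evaluation point α_i, compute m(α_i) mod 13:
  α_1 = 12: Horner steps 6 → 2, so m(12) = 2.
  α_2 = 8: Horner steps 6 → 4, so m(8) = 4.
  α_3 = 5: Horner steps 6 → 12, so m(5) = 12.
  α_4 = 2: Horner steps 6 → 7, so m(2) = 7.
  α_5 = 10: Horner steps 6 → 3, so m(10) = 3.
Codeword c = [2, 4, 12, 7, 3] ∈ F_13^5.


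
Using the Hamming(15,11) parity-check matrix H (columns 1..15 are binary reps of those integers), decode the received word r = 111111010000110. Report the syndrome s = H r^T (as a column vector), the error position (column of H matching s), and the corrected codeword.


s = (1, 1, 0, 0)^T, error position = 12, corrected codeword c = 111111010001110

Compute s = H r^T mod 2 one row at a time:
  s_1 = 1 + 0 + 0 + 0 + 0 + 1 + 1 + 0 = 3 ≡ 1 (mod 2).
  s_2 = 1 + 1 + 1 + 0 + 0 + 1 + 1 + 0 = 5 ≡ 1 (mod 2).
  s_3 = 1 + 1 + 1 + 0 + 0 + 0 + 1 + 0 = 4 ≡ 0 (mod 2).
  s_4 = 1 + 1 + 1 + 0 + 0 + 0 + 1 + 0 = 4 ≡ 0 (mod 2).
s = (1, 1, 0, 0)^T — this equals column 12 of H (binary 1100), so error is at position 12.
Correct: flip bit 12 of r = 111111010000110 to get c = 111111010001110.


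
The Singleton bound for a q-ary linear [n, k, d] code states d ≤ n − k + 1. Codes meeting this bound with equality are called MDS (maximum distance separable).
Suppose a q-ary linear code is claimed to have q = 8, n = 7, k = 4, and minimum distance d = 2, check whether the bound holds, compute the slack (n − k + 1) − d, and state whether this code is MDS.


Singleton RHS = n − k + 1 = 4, slack = 2, bound satisfied, not MDS.

Singleton bound: d ≤ n − k + 1.
Here n = 7, k = 4, so n − k + 1 = 4.
Given d = 2, check d ≤ 4: YES.
Slack = (n − k + 1) − d = 2.
The code is NOT MDS (slack = 2 > 0).
Description: the claimed parameters are [7, 4, 2]_8; such a code would be non-MDS.


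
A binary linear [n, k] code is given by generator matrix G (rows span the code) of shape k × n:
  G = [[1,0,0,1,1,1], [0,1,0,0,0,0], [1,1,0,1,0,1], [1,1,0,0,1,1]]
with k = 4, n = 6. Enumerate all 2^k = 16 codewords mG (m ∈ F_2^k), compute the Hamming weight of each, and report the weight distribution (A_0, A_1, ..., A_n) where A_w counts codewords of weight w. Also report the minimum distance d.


Weight distribution: A_0 = 1, A_1 = 3, A_2 = 4, A_3 = 4, A_4 = 3, A_5 = 1. Minimum distance d = 1.

Enumerate all 2^4 = 16 messages m ∈ F_2^4.
For each, compute codeword c = mG in F_2^6, then tally its weight.
  m = 0000 → c = 000000, weight = 0.
  m = 1000 → c = 100111, weight = 4.
  m = 0100 → c = 010000, weight = 1.
  m = 1100 → c = 110111, weight = 5.
  m = 0010 → c = 110101, weight = 4.
  m = 1010 → c = 010010, weight = 2.
  m = 0110 → c = 100101, weight = 3.
  m = 1110 → c = 000010, weight = 1.
  m = 0001 → c = 110011, weight = 4.
  m = 1001 → c = 010100, weight = 2.
  m = 0101 → c = 100011, weight = 3.
  m = 1101 → c = 000100, weight = 1.
  m = 0011 → c = 000110, weight = 2.
  m = 1011 → c = 100001, weight = 2.
  m = 0111 → c = 010110, weight = 3.
  m = 1111 → c = 110001, weight = 3.
Tally weights:
  weight 0: 1 codewords.
  weight 1: 3 codewords.
  weight 2: 4 codewords.
  weight 3: 4 codewords.
  weight 4: 3 codewords.
  weight 5: 1 codewords.
Minimum distance d = smallest w > 0 with A_w > 0 = 1.
Sanity: Σ A_w = 16 = 2^4 = 16 ✓.


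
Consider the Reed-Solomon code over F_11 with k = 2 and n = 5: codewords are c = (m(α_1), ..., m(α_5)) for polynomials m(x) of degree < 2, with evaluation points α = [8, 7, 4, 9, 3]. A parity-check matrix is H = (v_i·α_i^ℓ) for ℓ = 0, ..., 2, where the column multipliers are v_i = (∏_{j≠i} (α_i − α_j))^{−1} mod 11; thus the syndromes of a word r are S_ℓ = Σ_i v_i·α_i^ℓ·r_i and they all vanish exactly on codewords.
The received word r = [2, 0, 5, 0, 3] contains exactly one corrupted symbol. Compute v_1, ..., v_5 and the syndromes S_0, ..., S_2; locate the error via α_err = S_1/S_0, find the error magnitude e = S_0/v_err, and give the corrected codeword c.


S = (8, 6, 10), error at position 4, error magnitude e = 7, c = [2, 0, 5, 4, 3].

Step 1: column multipliers v_i = (∏_{j≠i}(α_i − α_j))^{−1} mod 11.
  i = 1 (α = 8): (8−7)(8−4)(8−9)(8−3) = 1·4·(−1)·5 = −20 ≡ 2, so v_1 = 2^{−1} = 6 (mod 11).
  i = 2 (α = 7): (7−8)(7−4)(7−9)(7−3) = (−1)·3·(−2)·4 = 24 ≡ 2, so v_2 = 2^{−1} = 6 (mod 11).
  i = 3 (α = 4): (4−8)(4−7)(4−9)(4−3) = (−4)·(−3)·(−5)·1 = −60 ≡ 6, so v_3 = 6^{−1} = 2 (mod 11).
  i = 4 (α = 9): (9−8)(9−7)(9−4)(9−3) = 1·2·5·6 = 60 ≡ 5, so v_4 = 5^{−1} = 9 (mod 11).
  i = 5 (α = 3): (3−8)(3−7)(3−4)(3−9) = (−5)·(−4)·(−1)·(−6) = 120 ≡ 10, so v_5 = 10^{−1} = 10 (mod 11).
  v = [6, 6, 2, 9, 10].
Step 2: syndromes of r = [2, 0, 5, 0, 3] (all sums mod 11).
  S_0 = Σ v_i r_i = 6·2 + 6·0 + 2·5 + 9·0 + 10·3 = 52 ≡ 8.
  S_1 = Σ v_i α_i r_i = 6·8·2 + 6·7·0 + 2·4·5 + 9·9·0 + 10·3·3 = 226 ≡ 6.
  α_i^2 mod 11 = [9, 5, 5, 4, 9].
  S_2 = Σ v_i α_i^2 r_i = 6·9·2 + 6·5·0 + 2·5·5 + 9·4·0 + 10·9·3 = 428 ≡ 10.
  S = (8, 6, 10) ≠ 0, so r is not a codeword (an error is present).
Step 3: locate the error. For a single error e at position i, S_ℓ = v_i·e·α_i^ℓ, so α_err = S_1/S_0.
  S_0^{−1} = 8^{−1} = 7 (mod 11), so α_err = 6·7 = 42 ≡ 9 = α_4. Error position i = 4.
  Consistency check: S_2/S_1 = 10·2 = 20 ≡ 9 = α_err ✓ (single-error assumption holds).
Step 4: error magnitude e = S_0/v_4 = S_0·∏_{j≠4}(α_4 − α_j) = 8·5 = 40 ≡ 7 (mod 11).
Step 5: correct position 4: c_4 = r_4 − e = 0 − 7 ≡ 4 (mod 11). Hence c = [2, 0, 5, 4, 3].
  Check: interpolating c through the α_i gives m(x) = 8 + 2·x (degree < 2) with m(α_i) = c_i for every i, so c is indeed a codeword.


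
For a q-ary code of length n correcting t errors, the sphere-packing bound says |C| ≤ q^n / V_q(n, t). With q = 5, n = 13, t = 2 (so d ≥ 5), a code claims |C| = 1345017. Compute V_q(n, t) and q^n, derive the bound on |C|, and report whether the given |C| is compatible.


V_q(n, t) = 1301, q^n = 1220703125, Hamming bound = 938280, |C| = 1345017 > bound (violated).

Step 1: Compute V_q(n, t) = Σ_{j=0}^2 C(n, j) (q−1)^j.
  j = 0: C(13,0)·(4)^0 = 1·1 = 1.
  j = 1: C(13,1)·(4)^1 = 13·4 = 52.
  j = 2: C(13,2)·(4)^2 = 78·16 = 1248.
  V_q(n, t) = 1 + 52 + 1248 = 1301.
Step 2: q^n = 5^13 = 1220703125.
Step 3: Hamming bound ⌊q^n / V_q(n,t)⌋ = ⌊1220703125/1301⌋ = 938280.
Step 4: Compare |C| = 1345017 to 938280: violated.
The claimed |C| lies above the Hamming bound, so no 5-ary code of length 13 with d ≥ 5 can have 1345017 codewords.


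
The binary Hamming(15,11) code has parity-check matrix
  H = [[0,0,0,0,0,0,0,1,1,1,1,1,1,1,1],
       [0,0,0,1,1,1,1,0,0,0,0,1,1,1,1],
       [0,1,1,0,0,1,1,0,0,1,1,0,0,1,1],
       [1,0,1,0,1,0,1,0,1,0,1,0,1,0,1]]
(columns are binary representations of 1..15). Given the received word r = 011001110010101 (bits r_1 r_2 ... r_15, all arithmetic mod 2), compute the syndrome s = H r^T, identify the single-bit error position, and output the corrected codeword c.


s = (0, 0, 0, 1)^T, error position = 1, corrected codeword c = 111001110010101

Compute s = H r^T mod 2 one row at a time:
  s_1 = 1 + 0 + 0 + 1 + 0 + 1 + 0 + 1 = 4 ≡ 0 (mod 2).
  s_2 = 0 + 0 + 1 + 1 + 0 + 1 + 0 + 1 = 4 ≡ 0 (mod 2).
  s_3 = 1 + 1 + 1 + 1 + 0 + 1 + 0 + 1 = 6 ≡ 0 (mod 2).
  s_4 = 0 + 1 + 0 + 1 + 0 + 1 + 1 + 1 = 5 ≡ 1 (mod 2).
s = (0, 0, 0, 1)^T — this equals column 1 of H (binary 0001), so error is at position 1.
Correct: flip bit 1 of r = 011001110010101 to get c = 111001110010101.


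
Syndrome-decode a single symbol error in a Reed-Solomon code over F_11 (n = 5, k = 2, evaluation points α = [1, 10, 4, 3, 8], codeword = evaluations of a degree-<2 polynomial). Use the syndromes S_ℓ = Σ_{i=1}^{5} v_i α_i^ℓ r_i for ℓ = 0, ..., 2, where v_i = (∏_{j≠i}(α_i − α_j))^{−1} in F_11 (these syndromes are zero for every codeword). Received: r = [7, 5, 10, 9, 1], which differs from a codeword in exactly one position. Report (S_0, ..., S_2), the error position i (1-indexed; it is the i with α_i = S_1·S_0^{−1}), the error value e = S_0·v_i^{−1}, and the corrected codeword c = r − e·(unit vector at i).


S = (7, 1, 8), error at position 5, error magnitude e = 9, c = [7, 5, 10, 9, 3].

Step 1: column multipliers v_i = (∏_{j≠i}(α_i − α_j))^{−1} mod 11.
  i = 1 (α = 1): (1−10)(1−4)(1−3)(1−8) = (−9)·(−3)·(−2)·(−7) = 378 ≡ 4, so v_1 = 4^{−1} = 3 (mod 11).
  i = 2 (α = 10): (10−1)(10−4)(10−3)(10−8) = 9·6·7·2 = 756 ≡ 8, so v_2 = 8^{−1} = 7 (mod 11).
  i = 3 (α = 4): (4−1)(4−10)(4−3)(4−8) = 3·(−6)·1·(−4) = 72 ≡ 6, so v_3 = 6^{−1} = 2 (mod 11).
  i = 4 (α = 3): (3−1)(3−10)(3−4)(3−8) = 2·(−7)·(−1)·(−5) = −70 ≡ 7, so v_4 = 7^{−1} = 8 (mod 11).
  i = 5 (α = 8): (8−1)(8−10)(8−4)(8−3) = 7·(−2)·4·5 = −280 ≡ 6, so v_5 = 6^{−1} = 2 (mod 11).
  v = [3, 7, 2, 8, 2].
Step 2: syndromes of r = [7, 5, 10, 9, 1] (all sums mod 11).
  S_0 = Σ v_i r_i = 3·7 + 7·5 + 2·10 + 8·9 + 2·1 = 150 ≡ 7.
  S_1 = Σ v_i α_i r_i = 3·1·7 + 7·10·5 + 2·4·10 + 8·3·9 + 2·8·1 = 683 ≡ 1.
  α_i^2 mod 11 = [1, 1, 5, 9, 9].
  S_2 = Σ v_i α_i^2 r_i = 3·1·7 + 7·1·5 + 2·5·10 + 8·9·9 + 2·9·1 = 822 ≡ 8.
  S = (7, 1, 8) ≠ 0, so r is not a codeword (an error is present).
Step 3: locate the error. For a single error e at position i, S_ℓ = v_i·e·α_i^ℓ, so α_err = S_1/S_0.
  S_0^{−1} = 7^{−1} = 8 (mod 11), so α_err = 1·8 = 8 ≡ 8 = α_5. Error position i = 5.
  Consistency check: S_2/S_1 = 8·1 = 8 ≡ 8 = α_err ✓ (single-error assumption holds).
Step 4: error magnitude e = S_0/v_5 = S_0·∏_{j≠5}(α_5 − α_j) = 7·6 = 42 ≡ 9 (mod 11).
Step 5: correct position 5: c_5 = r_5 − e = 1 − 9 ≡ 3 (mod 11). Hence c = [7, 5, 10, 9, 3].
  Check: interpolating c through the α_i gives m(x) = 6 + 1·x (degree < 2) with m(α_i) = c_i for every i, so c is indeed a codeword.


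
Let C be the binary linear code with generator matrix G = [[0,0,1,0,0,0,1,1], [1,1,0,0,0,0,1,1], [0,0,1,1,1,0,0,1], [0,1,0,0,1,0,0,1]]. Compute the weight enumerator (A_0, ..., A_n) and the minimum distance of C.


Weight distribution: A_0 = 1, A_2 = 1, A_3 = 6, A_4 = 5, A_5 = 2, A_6 = 1. Minimum distance d = 2.

Enumerate all 2^4 = 16 messages m ∈ F_2^4.
For each, compute codeword c = mG in F_2^8, then tally its weight.
  m = 0000 → c = 00000000, weight = 0.
  m = 1000 → c = 00100011, weight = 3.
  m = 0100 → c = 11000011, weight = 4.
  m = 1100 → c = 11100000, weight = 3.
  m = 0010 → c = 00111001, weight = 4.
  m = 1010 → c = 00011010, weight = 3.
  m = 0110 → c = 11111010, weight = 6.
  m = 1110 → c = 11011001, weight = 5.
  m = 0001 → c = 01001001, weight = 3.
  m = 1001 → c = 01101010, weight = 4.
  m = 0101 → c = 10001010, weight = 3.
  m = 1101 → c = 10101001, weight = 4.
  m = 0011 → c = 01110000, weight = 3.
  m = 1011 → c = 01010011, weight = 4.
  m = 0111 → c = 10110011, weight = 5.
  m = 1111 → c = 10010000, weight = 2.
Tally weights:
  weight 0: 1 codewords.
  weight 2: 1 codewords.
  weight 3: 6 codewords.
  weight 4: 5 codewords.
  weight 5: 2 codewords.
  weight 6: 1 codewords.
Minimum distance d = smallest w > 0 with A_w > 0 = 2.
Sanity: Σ A_w = 16 = 2^4 = 16 ✓.


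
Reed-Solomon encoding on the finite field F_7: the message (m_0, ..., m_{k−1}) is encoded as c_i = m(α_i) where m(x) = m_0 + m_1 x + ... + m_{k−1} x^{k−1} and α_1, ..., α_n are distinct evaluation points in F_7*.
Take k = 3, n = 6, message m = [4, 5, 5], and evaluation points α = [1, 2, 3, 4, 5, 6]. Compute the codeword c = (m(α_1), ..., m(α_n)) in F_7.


c = [0, 6, 1, 6, 0, 4]

Message polynomial: m(x) = 4 + 5·x + 5·x^2 (mod 7).
For each evaluation point α_i, compute m(α_i) mod 7:
  α_1 = 1: Horner steps 5 → 3 → 0, so m(1) = 0.
  α_2 = 2: Horner steps 5 → 1 → 6, so m(2) = 6.
  α_3 = 3: Horner steps 5 → 6 → 1, so m(3) = 1.
  α_4 = 4: Horner steps 5 → 4 → 6, so m(4) = 6.
  α_5 = 5: Horner steps 5 → 2 → 0, so m(5) = 0.
  α_6 = 6: Horner steps 5 → 0 → 4, so m(6) = 4.
Codeword c = [0, 6, 1, 6, 0, 4] ∈ F_7^6.


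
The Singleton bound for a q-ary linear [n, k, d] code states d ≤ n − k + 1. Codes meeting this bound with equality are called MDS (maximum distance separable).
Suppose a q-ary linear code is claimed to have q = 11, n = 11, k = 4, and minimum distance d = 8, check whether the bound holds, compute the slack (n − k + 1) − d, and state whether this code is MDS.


Singleton RHS = n − k + 1 = 8, slack = 0, bound satisfied, MDS.

Singleton bound: d ≤ n − k + 1.
Here n = 11, k = 4, so n − k + 1 = 8.
Given d = 8, check d ≤ 8: YES.
Slack = (n − k + 1) − d = 0.
The code is MDS (slack = 0).
Description: the claimed parameters are [11, 4, 8]_11; such a code would be MDS (meets Singleton bound).


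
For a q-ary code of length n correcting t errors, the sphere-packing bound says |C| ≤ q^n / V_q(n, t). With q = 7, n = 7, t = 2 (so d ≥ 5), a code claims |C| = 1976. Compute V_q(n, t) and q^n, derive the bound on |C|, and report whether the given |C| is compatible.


V_q(n, t) = 799, q^n = 823543, Hamming bound = 1030, |C| = 1976 > bound (violated).

Step 1: Compute V_q(n, t) = Σ_{j=0}^2 C(n, j) (q−1)^j.
  j = 0: C(7,0)·(6)^0 = 1·1 = 1.
  j = 1: C(7,1)·(6)^1 = 7·6 = 42.
  j = 2: C(7,2)·(6)^2 = 21·36 = 756.
  V_q(n, t) = 1 + 42 + 756 = 799.
Step 2: q^n = 7^7 = 823543.
Step 3: Hamming bound ⌊q^n / V_q(n,t)⌋ = ⌊823543/799⌋ = 1030.
Step 4: Compare |C| = 1976 to 1030: violated.
The claimed |C| lies above the Hamming bound, so no 7-ary code of length 7 with d ≥ 5 can have 1976 codewords.


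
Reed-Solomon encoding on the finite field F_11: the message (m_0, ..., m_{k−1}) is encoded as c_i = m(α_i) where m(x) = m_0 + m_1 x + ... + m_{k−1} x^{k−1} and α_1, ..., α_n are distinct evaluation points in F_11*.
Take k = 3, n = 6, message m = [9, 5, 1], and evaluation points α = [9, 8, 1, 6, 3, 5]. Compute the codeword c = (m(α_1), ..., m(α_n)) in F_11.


c = [3, 3, 4, 9, 0, 4]

Message polynomial: m(x) = 9 + 5·x + 1·x^2 (mod 11).
For each evaluation point α_i, compute m(α_i) mod 11:
  α_1 = 9: Horner steps 1 → 3 → 3, so m(9) = 3.
  α_2 = 8: Horner steps 1 → 2 → 3, so m(8) = 3.
  α_3 = 1: Horner steps 1 → 6 → 4, so m(1) = 4.
  α_4 = 6: Horner steps 1 → 0 → 9, so m(6) = 9.
  α_5 = 3: Horner steps 1 → 8 → 0, so m(3) = 0.
  α_6 = 5: Horner steps 1 → 10 → 4, so m(5) = 4.
Codeword c = [3, 3, 4, 9, 0, 4] ∈ F_11^6.


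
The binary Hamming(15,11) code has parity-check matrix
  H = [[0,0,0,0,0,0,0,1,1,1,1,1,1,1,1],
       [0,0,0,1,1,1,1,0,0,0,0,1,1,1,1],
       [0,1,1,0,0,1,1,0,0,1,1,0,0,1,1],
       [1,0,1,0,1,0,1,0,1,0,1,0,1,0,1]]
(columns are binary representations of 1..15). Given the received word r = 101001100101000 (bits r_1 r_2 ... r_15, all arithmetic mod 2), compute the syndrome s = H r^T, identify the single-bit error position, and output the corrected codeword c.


s = (0, 1, 0, 1)^T, error position = 5, corrected codeword c = 101011100101000

Compute s = H r^T mod 2 one row at a time:
  s_1 = 0 + 0 + 1 + 0 + 1 + 0 + 0 + 0 = 2 ≡ 0 (mod 2).
  s_2 = 0 + 0 + 1 + 1 + 1 + 0 + 0 + 0 = 3 ≡ 1 (mod 2).
  s_3 = 0 + 1 + 1 + 1 + 1 + 0 + 0 + 0 = 4 ≡ 0 (mod 2).
  s_4 = 1 + 1 + 0 + 1 + 0 + 0 + 0 + 0 = 3 ≡ 1 (mod 2).
s = (0, 1, 0, 1)^T — this equals column 5 of H (binary 0101), so error is at position 5.
Correct: flip bit 5 of r = 101001100101000 to get c = 101011100101000.


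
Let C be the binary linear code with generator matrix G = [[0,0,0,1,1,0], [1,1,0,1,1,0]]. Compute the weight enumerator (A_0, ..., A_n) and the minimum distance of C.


Weight distribution: A_0 = 1, A_2 = 2, A_4 = 1. Minimum distance d = 2.

Enumerate all 2^2 = 4 messages m ∈ F_2^2.
For each, compute codeword c = mG in F_2^6, then tally its weight.
  m = 00 → c = 000000, weight = 0.
  m = 10 → c = 000110, weight = 2.
  m = 01 → c = 110110, weight = 4.
  m = 11 → c = 110000, weight = 2.
Tally weights:
  weight 0: 1 codewords.
  weight 2: 2 codewords.
  weight 4: 1 codewords.
Minimum distance d = smallest w > 0 with A_w > 0 = 2.
Sanity: Σ A_w = 4 = 2^2 = 4 ✓.


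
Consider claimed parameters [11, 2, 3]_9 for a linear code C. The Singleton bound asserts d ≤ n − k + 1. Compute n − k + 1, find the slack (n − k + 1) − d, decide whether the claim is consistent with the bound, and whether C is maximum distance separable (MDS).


Singleton RHS = n − k + 1 = 10, slack = 7, bound satisfied, not MDS.

Singleton bound: d ≤ n − k + 1.
Here n = 11, k = 2, so n − k + 1 = 10.
Given d = 3, check d ≤ 10: YES.
Slack = (n − k + 1) − d = 7.
The code is NOT MDS (slack = 7 > 0).
Description: the claimed parameters are [11, 2, 3]_9; such a code would be non-MDS.


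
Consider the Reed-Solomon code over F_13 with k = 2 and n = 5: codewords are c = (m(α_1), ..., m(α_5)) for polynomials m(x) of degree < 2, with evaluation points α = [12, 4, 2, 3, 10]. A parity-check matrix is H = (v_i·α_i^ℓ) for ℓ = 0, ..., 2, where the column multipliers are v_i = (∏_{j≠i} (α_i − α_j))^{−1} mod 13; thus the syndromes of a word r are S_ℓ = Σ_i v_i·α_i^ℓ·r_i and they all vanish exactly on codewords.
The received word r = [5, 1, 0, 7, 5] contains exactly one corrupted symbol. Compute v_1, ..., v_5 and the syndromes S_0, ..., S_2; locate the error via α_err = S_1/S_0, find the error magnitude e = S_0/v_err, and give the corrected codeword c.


S = (10, 9, 12), error at position 5, error magnitude e = 1, c = [5, 1, 0, 7, 4].

Step 1: column multipliers v_i = (∏_{j≠i}(α_i − α_j))^{−1} mod 13.
  i = 1 (α = 12): (12−4)(12−2)(12−3)(12−10) = 8·10·9·2 = 1440 ≡ 10, so v_1 = 10^{−1} = 4 (mod 13).
  i = 2 (α = 4): (4−12)(4−2)(4−3)(4−10) = (−8)·2·1·(−6) = 96 ≡ 5, so v_2 = 5^{−1} = 8 (mod 13).
  i = 3 (α = 2): (2−12)(2−4)(2−3)(2−10) = (−10)·(−2)·(−1)·(−8) = 160 ≡ 4, so v_3 = 4^{−1} = 10 (mod 13).
  i = 4 (α = 3): (3−12)(3−4)(3−2)(3−10) = (−9)·(−1)·1·(−7) = −63 ≡ 2, so v_4 = 2^{−1} = 7 (mod 13).
  i = 5 (α = 10): (10−12)(10−4)(10−2)(10−3) = (−2)·6·8·7 = −672 ≡ 4, so v_5 = 4^{−1} = 10 (mod 13).
  v = [4, 8, 10, 7, 10].
Step 2: syndromes of r = [5, 1, 0, 7, 5] (all sums mod 13).
  S_0 = Σ v_i r_i = 4·5 + 8·1 + 10·0 + 7·7 + 10·5 = 127 ≡ 10.
  S_1 = Σ v_i α_i r_i = 4·12·5 + 8·4·1 + 10·2·0 + 7·3·7 + 10·10·5 = 919 ≡ 9.
  α_i^2 mod 13 = [1, 3, 4, 9, 9].
  S_2 = Σ v_i α_i^2 r_i = 4·1·5 + 8·3·1 + 10·4·0 + 7·9·7 + 10·9·5 = 935 ≡ 12.
  S = (10, 9, 12) ≠ 0, so r is not a codeword (an error is present).
Step 3: locate the error. For a single error e at position i, S_ℓ = v_i·e·α_i^ℓ, so α_err = S_1/S_0.
  S_0^{−1} = 10^{−1} = 4 (mod 13), so α_err = 9·4 = 36 ≡ 10 = α_5. Error position i = 5.
  Consistency check: S_2/S_1 = 12·3 = 36 ≡ 10 = α_err ✓ (single-error assumption holds).
Step 4: error magnitude e = S_0/v_5 = S_0·∏_{j≠5}(α_5 − α_j) = 10·4 = 40 ≡ 1 (mod 13).
Step 5: correct position 5: c_5 = r_5 − e = 5 − 1 ≡ 4 (mod 13). Hence c = [5, 1, 0, 7, 4].
  Check: interpolating c through the α_i gives m(x) = 12 + 7·x (degree < 2) with m(α_i) = c_i for every i, so c is indeed a codeword.


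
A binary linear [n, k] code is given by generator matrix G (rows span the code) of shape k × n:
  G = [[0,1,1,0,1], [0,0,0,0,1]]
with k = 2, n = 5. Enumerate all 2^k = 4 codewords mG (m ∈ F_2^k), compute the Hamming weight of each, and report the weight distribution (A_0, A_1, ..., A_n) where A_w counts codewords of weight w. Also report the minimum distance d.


Weight distribution: A_0 = 1, A_1 = 1, A_2 = 1, A_3 = 1. Minimum distance d = 1.

Enumerate all 2^2 = 4 messages m ∈ F_2^2.
For each, compute codeword c = mG in F_2^5, then tally its weight.
  m = 00 → c = 00000, weight = 0.
  m = 10 → c = 01101, weight = 3.
  m = 01 → c = 00001, weight = 1.
  m = 11 → c = 01100, weight = 2.
Tally weights:
  weight 0: 1 codewords.
  weight 1: 1 codewords.
  weight 2: 1 codewords.
  weight 3: 1 codewords.
Minimum distance d = smallest w > 0 with A_w > 0 = 1.
Sanity: Σ A_w = 4 = 2^2 = 4 ✓.


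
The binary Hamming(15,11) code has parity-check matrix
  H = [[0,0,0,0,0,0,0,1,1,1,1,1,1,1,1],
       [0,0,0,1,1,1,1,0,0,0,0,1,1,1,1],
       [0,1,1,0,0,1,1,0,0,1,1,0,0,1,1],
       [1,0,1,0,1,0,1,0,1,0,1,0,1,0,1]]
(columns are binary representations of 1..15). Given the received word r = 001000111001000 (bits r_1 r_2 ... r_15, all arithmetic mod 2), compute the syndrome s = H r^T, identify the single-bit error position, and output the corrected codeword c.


s = (1, 0, 0, 1)^T, error position = 9, corrected codeword c = 001000110001000

Compute s = H r^T mod 2 one row at a time:
  s_1 = 1 + 1 + 0 + 0 + 1 + 0 + 0 + 0 = 3 ≡ 1 (mod 2).
  s_2 = 0 + 0 + 0 + 1 + 1 + 0 + 0 + 0 = 2 ≡ 0 (mod 2).
  s_3 = 0 + 1 + 0 + 1 + 0 + 0 + 0 + 0 = 2 ≡ 0 (mod 2).
  s_4 = 0 + 1 + 0 + 1 + 1 + 0 + 0 + 0 = 3 ≡ 1 (mod 2).
s = (1, 0, 0, 1)^T — this equals column 9 of H (binary 1001), so error is at position 9.
Correct: flip bit 9 of r = 001000111001000 to get c = 001000110001000.


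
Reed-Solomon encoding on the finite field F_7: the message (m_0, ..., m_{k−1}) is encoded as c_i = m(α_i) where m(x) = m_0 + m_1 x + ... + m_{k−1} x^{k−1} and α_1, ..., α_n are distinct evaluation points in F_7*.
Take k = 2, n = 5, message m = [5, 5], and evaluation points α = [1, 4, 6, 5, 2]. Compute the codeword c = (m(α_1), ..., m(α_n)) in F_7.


c = [3, 4, 0, 2, 1]

Message polynomial: m(x) = 5 + 5·x (mod 7).
For each evaluation point α_i, compute m(α_i) mod 7:
  α_1 = 1: Horner steps 5 → 3, so m(1) = 3.
  α_2 = 4: Horner steps 5 → 4, so m(4) = 4.
  α_3 = 6: Horner steps 5 → 0, so m(6) = 0.
  α_4 = 5: Horner steps 5 → 2, so m(5) = 2.
  α_5 = 2: Horner steps 5 → 1, so m(2) = 1.
Codeword c = [3, 4, 0, 2, 1] ∈ F_7^5.


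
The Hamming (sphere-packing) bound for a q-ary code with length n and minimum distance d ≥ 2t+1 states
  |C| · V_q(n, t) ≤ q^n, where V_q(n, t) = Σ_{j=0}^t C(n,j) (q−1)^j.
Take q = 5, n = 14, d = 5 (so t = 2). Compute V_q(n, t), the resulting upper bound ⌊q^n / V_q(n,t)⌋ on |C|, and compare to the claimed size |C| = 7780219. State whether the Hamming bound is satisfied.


V_q(n, t) = 1513, q^n = 6103515625, Hamming bound = 4034048, |C| = 7780219 > bound (violated).

Step 1: Compute V_q(n, t) = Σ_{j=0}^2 C(n, j) (q−1)^j.
  j = 0: C(14,0)·(4)^0 = 1·1 = 1.
  j = 1: C(14,1)·(4)^1 = 14·4 = 56.
  j = 2: C(14,2)·(4)^2 = 91·16 = 1456.
  V_q(n, t) = 1 + 56 + 1456 = 1513.
Step 2: q^n = 5^14 = 6103515625.
Step 3: Hamming bound ⌊q^n / V_q(n,t)⌋ = ⌊6103515625/1513⌋ = 4034048.
Step 4: Compare |C| = 7780219 to 4034048: violated.
The claimed |C| lies above the Hamming bound, so no 5-ary code of length 14 with d ≥ 5 can have 7780219 codewords.


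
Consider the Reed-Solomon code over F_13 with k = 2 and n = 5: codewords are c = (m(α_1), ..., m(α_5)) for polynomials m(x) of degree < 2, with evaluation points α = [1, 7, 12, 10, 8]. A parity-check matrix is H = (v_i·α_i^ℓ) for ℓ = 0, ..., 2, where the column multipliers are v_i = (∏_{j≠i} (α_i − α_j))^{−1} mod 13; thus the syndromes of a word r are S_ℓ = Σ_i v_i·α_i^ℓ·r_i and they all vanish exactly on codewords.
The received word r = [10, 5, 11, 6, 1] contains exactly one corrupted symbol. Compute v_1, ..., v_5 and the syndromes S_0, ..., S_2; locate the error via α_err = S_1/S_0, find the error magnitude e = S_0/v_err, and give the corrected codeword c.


S = (3, 3, 3), error at position 1, error magnitude e = 7, c = [3, 5, 11, 6, 1].

Step 1: column multipliers v_i = (∏_{j≠i}(α_i − α_j))^{−1} mod 13.
  i = 1 (α = 1): (1−7)(1−12)(1−10)(1−8) = (−6)·(−11)·(−9)·(−7) = 4158 ≡ 11, so v_1 = 11^{−1} = 6 (mod 13).
  i = 2 (α = 7): (7−1)(7−12)(7−10)(7−8) = 6·(−5)·(−3)·(−1) = −90 ≡ 1, so v_2 = 1^{−1} = 1 (mod 13).
  i = 3 (α = 12): (12−1)(12−7)(12−10)(12−8) = 11·5·2·4 = 440 ≡ 11, so v_3 = 11^{−1} = 6 (mod 13).
  i = 4 (α = 10): (10−1)(10−7)(10−12)(10−8) = 9·3·(−2)·2 = −108 ≡ 9, so v_4 = 9^{−1} = 3 (mod 13).
  i = 5 (α = 8): (8−1)(8−7)(8−12)(8−10) = 7·1·(−4)·(−2) = 56 ≡ 4, so v_5 = 4^{−1} = 10 (mod 13).
  v = [6, 1, 6, 3, 10].
Step 2: syndromes of r = [10, 5, 11, 6, 1] (all sums mod 13).
  S_0 = Σ v_i r_i = 6·10 + 1·5 + 6·11 + 3·6 + 10·1 = 159 ≡ 3.
  S_1 = Σ v_i α_i r_i = 6·1·10 + 1·7·5 + 6·12·11 + 3·10·6 + 10·8·1 = 1147 ≡ 3.
  α_i^2 mod 13 = [1, 10, 1, 9, 12].
  S_2 = Σ v_i α_i^2 r_i = 6·1·10 + 1·10·5 + 6·1·11 + 3·9·6 + 10·12·1 = 458 ≡ 3.
  S = (3, 3, 3) ≠ 0, so r is not a codeword (an error is present).
Step 3: locate the error. For a single error e at position i, S_ℓ = v_i·e·α_i^ℓ, so α_err = S_1/S_0.
  S_0^{−1} = 3^{−1} = 9 (mod 13), so α_err = 3·9 = 27 ≡ 1 = α_1. Error position i = 1.
  Consistency check: S_2/S_1 = 3·9 = 27 ≡ 1 = α_err ✓ (single-error assumption holds).
Step 4: error magnitude e = S_0/v_1 = S_0·∏_{j≠1}(α_1 − α_j) = 3·11 = 33 ≡ 7 (mod 13).
Step 5: correct position 1: c_1 = r_1 − e = 10 − 7 ≡ 3 (mod 13). Hence c = [3, 5, 11, 6, 1].
  Check: interpolating c through the α_i gives m(x) = 7 + 9·x (degree < 2) with m(α_i) = c_i for every i, so c is indeed a codeword.


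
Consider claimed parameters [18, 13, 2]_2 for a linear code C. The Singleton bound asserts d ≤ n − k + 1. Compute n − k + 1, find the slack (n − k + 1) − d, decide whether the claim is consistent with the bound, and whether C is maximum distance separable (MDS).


Singleton RHS = n − k + 1 = 6, slack = 4, bound satisfied, not MDS.

Singleton bound: d ≤ n − k + 1.
Here n = 18, k = 13, so n − k + 1 = 6.
Given d = 2, check d ≤ 6: YES.
Slack = (n − k + 1) − d = 4.
The code is NOT MDS (slack = 4 > 0).
Description: the claimed parameters are [18, 13, 2]_2; such a code would be non-MDS.


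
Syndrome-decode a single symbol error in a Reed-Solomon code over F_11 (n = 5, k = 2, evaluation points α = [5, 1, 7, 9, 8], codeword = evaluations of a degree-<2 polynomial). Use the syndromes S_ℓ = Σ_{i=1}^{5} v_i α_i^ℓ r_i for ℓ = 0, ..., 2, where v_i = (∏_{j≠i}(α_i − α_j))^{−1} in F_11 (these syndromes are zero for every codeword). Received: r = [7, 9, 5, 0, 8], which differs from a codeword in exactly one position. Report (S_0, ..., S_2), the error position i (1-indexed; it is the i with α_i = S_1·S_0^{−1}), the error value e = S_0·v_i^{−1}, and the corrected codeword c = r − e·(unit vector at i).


S = (10, 6, 8), error at position 1, error magnitude e = 8, c = [10, 9, 5, 0, 8].

Step 1: column multipliers v_i = (∏_{j≠i}(α_i − α_j))^{−1} mod 11.
  i = 1 (α = 5): (5−1)(5−7)(5−9)(5−8) = 4·(−2)·(−4)·(−3) = −96 ≡ 3, so v_1 = 3^{−1} = 4 (mod 11).
  i = 2 (α = 1): (1−5)(1−7)(1−9)(1−8) = (−4)·(−6)·(−8)·(−7) = 1344 ≡ 2, so v_2 = 2^{−1} = 6 (mod 11).
  i = 3 (α = 7): (7−5)(7−1)(7−9)(7−8) = 2·6·(−2)·(−1) = 24 ≡ 2, so v_3 = 2^{−1} = 6 (mod 11).
  i = 4 (α = 9): (9−5)(9−1)(9−7)(9−8) = 4·8·2·1 = 64 ≡ 9, so v_4 = 9^{−1} = 5 (mod 11).
  i = 5 (α = 8): (8−5)(8−1)(8−7)(8−9) = 3·7·1·(−1) = −21 ≡ 1, so v_5 = 1^{−1} = 1 (mod 11).
  v = [4, 6, 6, 5, 1].
Step 2: syndromes of r = [7, 9, 5, 0, 8] (all sums mod 11).
  S_0 = Σ v_i r_i = 4·7 + 6·9 + 6·5 + 5·0 + 1·8 = 120 ≡ 10.
  S_1 = Σ v_i α_i r_i = 4·5·7 + 6·1·9 + 6·7·5 + 5·9·0 + 1·8·8 = 468 ≡ 6.
  α_i^2 mod 11 = [3, 1, 5, 4, 9].
  S_2 = Σ v_i α_i^2 r_i = 4·3·7 + 6·1·9 + 6·5·5 + 5·4·0 + 1·9·8 = 360 ≡ 8.
  S = (10, 6, 8) ≠ 0, so r is not a codeword (an error is present).
Step 3: locate the error. For a single error e at position i, S_ℓ = v_i·e·α_i^ℓ, so α_err = S_1/S_0.
  S_0^{−1} = 10^{−1} = 10 (mod 11), so α_err = 6·10 = 60 ≡ 5 = α_1. Error position i = 1.
  Consistency check: S_2/S_1 = 8·2 = 16 ≡ 5 = α_err ✓ (single-error assumption holds).
Step 4: error magnitude e = S_0/v_1 = S_0·∏_{j≠1}(α_1 − α_j) = 10·3 = 30 ≡ 8 (mod 11).
Step 5: correct position 1: c_1 = r_1 − e = 7 − 8 ≡ 10 (mod 11). Hence c = [10, 9, 5, 0, 8].
  Check: interpolating c through the α_i gives m(x) = 6 + 3·x (degree < 2) with m(α_i) = c_i for every i, so c is indeed a codeword.


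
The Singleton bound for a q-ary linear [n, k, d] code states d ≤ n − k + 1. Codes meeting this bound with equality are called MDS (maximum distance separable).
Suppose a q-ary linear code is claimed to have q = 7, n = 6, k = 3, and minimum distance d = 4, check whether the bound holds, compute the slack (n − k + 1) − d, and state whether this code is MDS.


Singleton RHS = n − k + 1 = 4, slack = 0, bound satisfied, MDS.

Singleton bound: d ≤ n − k + 1.
Here n = 6, k = 3, so n − k + 1 = 4.
Given d = 4, check d ≤ 4: YES.
Slack = (n − k + 1) − d = 0.
The code is MDS (slack = 0).
Description: the claimed parameters are [6, 3, 4]_7; such a code would be MDS (meets Singleton bound).


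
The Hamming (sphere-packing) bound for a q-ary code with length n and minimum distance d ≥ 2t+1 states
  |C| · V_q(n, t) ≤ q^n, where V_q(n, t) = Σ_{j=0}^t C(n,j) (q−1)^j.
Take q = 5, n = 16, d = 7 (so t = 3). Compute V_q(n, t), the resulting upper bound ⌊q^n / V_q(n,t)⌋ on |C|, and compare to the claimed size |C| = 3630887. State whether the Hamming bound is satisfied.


V_q(n, t) = 37825, q^n = 152587890625, Hamming bound = 4034048, |C| = 3630887 ≤ bound (satisfied).

Step 1: Compute V_q(n, t) = Σ_{j=0}^3 C(n, j) (q−1)^j.
  j = 0: C(16,0)·(4)^0 = 1·1 = 1.
  j = 1: C(16,1)·(4)^1 = 16·4 = 64.
  j = 2: C(16,2)·(4)^2 = 120·16 = 1920.
  j = 3: C(16,3)·(4)^3 = 560·64 = 35840.
  V_q(n, t) = 1 + 64 + 1920 + 35840 = 37825.
Step 2: q^n = 5^16 = 152587890625.
Step 3: Hamming bound ⌊q^n / V_q(n,t)⌋ = ⌊152587890625/37825⌋ = 4034048.
Step 4: Compare |C| = 3630887 to 4034048: satisfied.
The claimed |C| lies below the Hamming bound.


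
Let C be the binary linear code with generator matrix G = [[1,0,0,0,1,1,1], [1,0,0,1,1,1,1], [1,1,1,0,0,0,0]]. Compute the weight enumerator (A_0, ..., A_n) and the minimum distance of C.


Weight distribution: A_0 = 1, A_1 = 1, A_3 = 1, A_4 = 2, A_5 = 2, A_6 = 1. Minimum distance d = 1.

Enumerate all 2^3 = 8 messages m ∈ F_2^3.
For each, compute codeword c = mG in F_2^7, then tally its weight.
  m = 000 → c = 0000000, weight = 0.
  m = 100 → c = 1000111, weight = 4.
  m = 010 → c = 1001111, weight = 5.
  m = 110 → c = 0001000, weight = 1.
  m = 001 → c = 1110000, weight = 3.
  m = 101 → c = 0110111, weight = 5.
  m = 011 → c = 0111111, weight = 6.
  m = 111 → c = 1111000, weight = 4.
Tally weights:
  weight 0: 1 codewords.
  weight 1: 1 codewords.
  weight 3: 1 codewords.
  weight 4: 2 codewords.
  weight 5: 2 codewords.
  weight 6: 1 codewords.
Minimum distance d = smallest w > 0 with A_w > 0 = 1.
Sanity: Σ A_w = 8 = 2^3 = 8 ✓.


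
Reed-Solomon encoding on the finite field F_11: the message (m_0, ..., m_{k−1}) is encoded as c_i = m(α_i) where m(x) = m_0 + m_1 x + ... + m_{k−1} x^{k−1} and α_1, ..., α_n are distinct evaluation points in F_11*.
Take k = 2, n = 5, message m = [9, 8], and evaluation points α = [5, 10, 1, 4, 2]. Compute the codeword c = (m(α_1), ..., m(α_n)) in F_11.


c = [5, 1, 6, 8, 3]

Message polynomial: m(x) = 9 + 8·x (mod 11).
For each evaluation point α_i, compute m(α_i) mod 11:
  α_1 = 5: Horner steps 8 → 5, so m(5) = 5.
  α_2 = 10: Horner steps 8 → 1, so m(10) = 1.
  α_3 = 1: Horner steps 8 → 6, so m(1) = 6.
  α_4 = 4: Horner steps 8 → 8, so m(4) = 8.
  α_5 = 2: Horner steps 8 → 3, so m(2) = 3.
Codeword c = [5, 1, 6, 8, 3] ∈ F_11^5.


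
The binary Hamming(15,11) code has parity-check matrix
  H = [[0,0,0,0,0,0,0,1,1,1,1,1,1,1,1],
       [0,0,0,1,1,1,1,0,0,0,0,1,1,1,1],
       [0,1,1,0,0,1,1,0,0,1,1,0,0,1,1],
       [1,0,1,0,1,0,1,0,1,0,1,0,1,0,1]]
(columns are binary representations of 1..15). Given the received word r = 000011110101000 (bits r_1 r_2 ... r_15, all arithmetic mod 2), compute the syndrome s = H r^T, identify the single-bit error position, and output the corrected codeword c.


s = (1, 0, 1, 0)^T, error position = 10, corrected codeword c = 000011110001000

Compute s = H r^T mod 2 one row at a time:
  s_1 = 1 + 0 + 1 + 0 + 1 + 0 + 0 + 0 = 3 ≡ 1 (mod 2).
  s_2 = 0 + 1 + 1 + 1 + 1 + 0 + 0 + 0 = 4 ≡ 0 (mod 2).
  s_3 = 0 + 0 + 1 + 1 + 1 + 0 + 0 + 0 = 3 ≡ 1 (mod 2).
  s_4 = 0 + 0 + 1 + 1 + 0 + 0 + 0 + 0 = 2 ≡ 0 (mod 2).
s = (1, 0, 1, 0)^T — this equals column 10 of H (binary 1010), so error is at position 10.
Correct: flip bit 10 of r = 000011110101000 to get c = 000011110001000.


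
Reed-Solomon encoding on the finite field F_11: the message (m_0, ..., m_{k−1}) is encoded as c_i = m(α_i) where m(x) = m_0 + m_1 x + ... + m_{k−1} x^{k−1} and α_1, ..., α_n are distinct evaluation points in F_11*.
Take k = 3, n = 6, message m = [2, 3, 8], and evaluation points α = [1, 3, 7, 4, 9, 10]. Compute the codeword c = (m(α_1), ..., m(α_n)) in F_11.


c = [2, 6, 8, 10, 6, 7]

Message polynomial: m(x) = 2 + 3·x + 8·x^2 (mod 11).
For each evaluation point α_i, compute m(α_i) mod 11:
  α_1 = 1: Horner steps 8 → 0 → 2, so m(1) = 2.
  α_2 = 3: Horner steps 8 → 5 → 6, so m(3) = 6.
  α_3 = 7: Horner steps 8 → 4 → 8, so m(7) = 8.
  α_4 = 4: Horner steps 8 → 2 → 10, so m(4) = 10.
  α_5 = 9: Horner steps 8 → 9 → 6, so m(9) = 6.
  α_6 = 10: Horner steps 8 → 6 → 7, so m(10) = 7.
Codeword c = [2, 6, 8, 10, 6, 7] ∈ F_11^6.


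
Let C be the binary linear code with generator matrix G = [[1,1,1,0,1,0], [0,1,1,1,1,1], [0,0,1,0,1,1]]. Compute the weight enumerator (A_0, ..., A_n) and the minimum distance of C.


Weight distribution: A_0 = 1, A_2 = 1, A_3 = 3, A_4 = 2, A_5 = 1. Minimum distance d = 2.

Enumerate all 2^3 = 8 messages m ∈ F_2^3.
For each, compute codeword c = mG in F_2^6, then tally its weight.
  m = 000 → c = 000000, weight = 0.
  m = 100 → c = 111010, weight = 4.
  m = 010 → c = 011111, weight = 5.
  m = 110 → c = 100101, weight = 3.
  m = 001 → c = 001011, weight = 3.
  m = 101 → c = 110001, weight = 3.
  m = 011 → c = 010100, weight = 2.
  m = 111 → c = 101110, weight = 4.
Tally weights:
  weight 0: 1 codewords.
  weight 2: 1 codewords.
  weight 3: 3 codewords.
  weight 4: 2 codewords.
  weight 5: 1 codewords.
Minimum distance d = smallest w > 0 with A_w > 0 = 2.
Sanity: Σ A_w = 8 = 2^3 = 8 ✓.


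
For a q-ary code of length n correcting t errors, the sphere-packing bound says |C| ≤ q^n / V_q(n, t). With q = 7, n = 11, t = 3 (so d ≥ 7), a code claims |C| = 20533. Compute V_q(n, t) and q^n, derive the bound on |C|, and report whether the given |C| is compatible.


V_q(n, t) = 37687, q^n = 1977326743, Hamming bound = 52467, |C| = 20533 ≤ bound (satisfied).

Step 1: Compute V_q(n, t) = Σ_{j=0}^3 C(n, j) (q−1)^j.
  j = 0: C(11,0)·(6)^0 = 1·1 = 1.
  j = 1: C(11,1)·(6)^1 = 11·6 = 66.
  j = 2: C(11,2)·(6)^2 = 55·36 = 1980.
  j = 3: C(11,3)·(6)^3 = 165·216 = 35640.
  V_q(n, t) = 1 + 66 + 1980 + 35640 = 37687.
Step 2: q^n = 7^11 = 1977326743.
Step 3: Hamming bound ⌊q^n / V_q(n,t)⌋ = ⌊1977326743/37687⌋ = 52467.
Step 4: Compare |C| = 20533 to 52467: satisfied.
The claimed |C| lies below the Hamming bound.


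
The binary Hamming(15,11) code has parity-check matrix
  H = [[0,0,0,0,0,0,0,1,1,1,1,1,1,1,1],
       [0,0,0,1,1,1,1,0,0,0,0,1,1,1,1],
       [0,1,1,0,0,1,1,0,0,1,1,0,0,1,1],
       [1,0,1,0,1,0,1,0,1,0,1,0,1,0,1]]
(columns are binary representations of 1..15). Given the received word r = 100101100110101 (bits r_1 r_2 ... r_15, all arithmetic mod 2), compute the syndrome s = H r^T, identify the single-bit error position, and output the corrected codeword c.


s = (0, 1, 1, 1)^T, error position = 7, corrected codeword c = 100101000110101

Compute s = H r^T mod 2 one row at a time:
  s_1 = 0 + 0 + 1 + 1 + 0 + 1 + 0 + 1 = 4 ≡ 0 (mod 2).
  s_2 = 1 + 0 + 1 + 1 + 0 + 1 + 0 + 1 = 5 ≡ 1 (mod 2).
  s_3 = 0 + 0 + 1 + 1 + 1 + 1 + 0 + 1 = 5 ≡ 1 (mod 2).
  s_4 = 1 + 0 + 0 + 1 + 0 + 1 + 1 + 1 = 5 ≡ 1 (mod 2).
s = (0, 1, 1, 1)^T — this equals column 7 of H (binary 0111), so error is at position 7.
Correct: flip bit 7 of r = 100101100110101 to get c = 100101000110101.


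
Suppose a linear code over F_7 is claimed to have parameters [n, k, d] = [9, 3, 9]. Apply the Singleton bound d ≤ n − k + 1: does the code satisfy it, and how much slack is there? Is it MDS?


Singleton RHS = n − k + 1 = 7, slack = -2, bound violated (no such code; not MDS).

Singleton bound: d ≤ n − k + 1.
Here n = 9, k = 3, so n − k + 1 = 7.
Given d = 9, check d ≤ 7: NO.
Slack = (n − k + 1) − d = -2.
The slack is negative: d = 9 exceeds n − k + 1 = 7 by 2, so the Singleton bound is violated and no linear [9, 3, 9]_7 code can exist. In particular it is not MDS (MDS requires d = n − k + 1 exactly).
Description: the claimed parameters are [9, 3, 9]_7; such a code would be impossible (violates the Singleton bound).


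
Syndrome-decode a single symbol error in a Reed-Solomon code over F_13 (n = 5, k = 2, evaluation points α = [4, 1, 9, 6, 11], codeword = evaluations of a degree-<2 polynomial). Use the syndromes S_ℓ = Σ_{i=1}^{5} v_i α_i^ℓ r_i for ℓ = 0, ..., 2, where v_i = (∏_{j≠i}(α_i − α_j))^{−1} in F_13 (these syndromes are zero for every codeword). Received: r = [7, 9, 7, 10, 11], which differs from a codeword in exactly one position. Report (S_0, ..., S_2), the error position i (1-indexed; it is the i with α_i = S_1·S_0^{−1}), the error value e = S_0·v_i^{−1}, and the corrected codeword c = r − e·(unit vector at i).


S = (11, 8, 7), error at position 3, error magnitude e = 12, c = [7, 9, 8, 10, 11].

Step 1: column multipliers v_i = (∏_{j≠i}(α_i − α_j))^{−1} mod 13.
  i = 1 (α = 4): (4−1)(4−9)(4−6)(4−11) = 3·(−5)·(−2)·(−7) = −210 ≡ 11, so v_1 = 11^{−1} = 6 (mod 13).
  i = 2 (α = 1): (1−4)(1−9)(1−6)(1−11) = (−3)·(−8)·(−5)·(−10) = 1200 ≡ 4, so v_2 = 4^{−1} = 10 (mod 13).
  i = 3 (α = 9): (9−4)(9−1)(9−6)(9−11) = 5·8·3·(−2) = −240 ≡ 7, so v_3 = 7^{−1} = 2 (mod 13).
  i = 4 (α = 6): (6−4)(6−1)(6−9)(6−11) = 2·5·(−3)·(−5) = 150 ≡ 7, so v_4 = 7^{−1} = 2 (mod 13).
  i = 5 (α = 11): (11−4)(11−1)(11−9)(11−6) = 7·10·2·5 = 700 ≡ 11, so v_5 = 11^{−1} = 6 (mod 13).
  v = [6, 10, 2, 2, 6].
Step 2: syndromes of r = [7, 9, 7, 10, 11] (all sums mod 13).
  S_0 = Σ v_i r_i = 6·7 + 10·9 + 2·7 + 2·10 + 6·11 = 232 ≡ 11.
  S_1 = Σ v_i α_i r_i = 6·4·7 + 10·1·9 + 2·9·7 + 2·6·10 + 6·11·11 = 1230 ≡ 8.
  α_i^2 mod 13 = [3, 1, 3, 10, 4].
  S_2 = Σ v_i α_i^2 r_i = 6·3·7 + 10·1·9 + 2·3·7 + 2·10·10 + 6·4·11 = 722 ≡ 7.
  S = (11, 8, 7) ≠ 0, so r is not a codeword (an error is present).
Step 3: locate the error. For a single error e at position i, S_ℓ = v_i·e·α_i^ℓ, so α_err = S_1/S_0.
  S_0^{−1} = 11^{−1} = 6 (mod 13), so α_err = 8·6 = 48 ≡ 9 = α_3. Error position i = 3.
  Consistency check: S_2/S_1 = 7·5 = 35 ≡ 9 = α_err ✓ (single-error assumption holds).
Step 4: error magnitude e = S_0/v_3 = S_0·∏_{j≠3}(α_3 − α_j) = 11·7 = 77 ≡ 12 (mod 13).
Step 5: correct position 3: c_3 = r_3 − e = 7 − 12 ≡ 8 (mod 13). Hence c = [7, 9, 8, 10, 11].
  Check: interpolating c through the α_i gives m(x) = 1 + 8·x (degree < 2) with m(α_i) = c_i for every i, so c is indeed a codeword.
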